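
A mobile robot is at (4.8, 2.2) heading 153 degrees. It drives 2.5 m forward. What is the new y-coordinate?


y_new = y0 + d*sin(theta)
= 2.2 + 2.5*sin(153)
= 2.2 + 1.135
= 3.335


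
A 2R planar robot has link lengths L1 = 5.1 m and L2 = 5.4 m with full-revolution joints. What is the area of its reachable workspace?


r_max = L1 + L2 = 10.5 m
r_min = |L1 - L2| = 0.3 m
Area = pi*(r_max^2 - r_min^2)
= pi*(110.25 - 0.09)
= pi * 110.16
= 346.0778 m^2


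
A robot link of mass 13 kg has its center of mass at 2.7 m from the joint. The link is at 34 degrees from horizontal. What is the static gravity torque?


tau = m*g*L*cos(angle)
= 13 * 9.81 * 2.7 * cos(34 deg)
= 13 * 9.81 * 2.7 * 0.829
= 285.4633 Nm


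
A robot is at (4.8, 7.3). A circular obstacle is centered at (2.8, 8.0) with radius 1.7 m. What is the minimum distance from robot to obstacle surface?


center_dist = sqrt((4.8-2.8)^2 + (7.3-8.0)^2)
= sqrt(4.0 + 0.49)
= 2.119
min_dist = center_dist - radius = 2.119 - 1.7 = 0.419 m


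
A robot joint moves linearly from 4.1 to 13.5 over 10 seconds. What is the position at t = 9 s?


s = t/T = 9/10 = 0.9
p(t) = p0 + (pf-p0)*s
= 4.1 + (13.5 - 4.1) * 0.9
= 12.56


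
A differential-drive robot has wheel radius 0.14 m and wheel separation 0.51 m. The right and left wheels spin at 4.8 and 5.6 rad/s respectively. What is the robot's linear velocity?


vR = r*wR = 0.14*4.8 = 0.672 m/s
vL = r*wL = 0.14*5.6 = 0.784 m/s
v = (vR+vL)/2 = 0.728 m/s
omega = (vR-vL)/L = -0.2196 rad/s
linear velocity = 0.728 m/s


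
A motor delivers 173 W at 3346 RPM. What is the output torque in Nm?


omega = 3346 * 2*pi/60 = 350.3923 rad/s
tau = P / omega = 173 / 350.3923
= 0.4937 Nm


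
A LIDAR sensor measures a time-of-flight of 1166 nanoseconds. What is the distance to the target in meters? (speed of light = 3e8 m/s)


tof = 1166 ns = 1.166e-06 s
dist = c * tof / 2
= 3e8 * 1.166e-06 / 2
= 174.9 m


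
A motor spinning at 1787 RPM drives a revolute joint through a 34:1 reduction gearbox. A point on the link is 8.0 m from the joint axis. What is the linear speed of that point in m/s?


omega_motor = 1787 * 2*pi/60 = 187.1342 rad/s
omega_joint = omega_motor / 34 = 5.5039 rad/s
v = omega_joint * r = 5.5039 * 8.0
= 44.0316 m/s


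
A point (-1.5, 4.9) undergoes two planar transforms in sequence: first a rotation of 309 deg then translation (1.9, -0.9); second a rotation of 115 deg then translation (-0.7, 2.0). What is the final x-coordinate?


After transform 1:
x1 = cos(309)*-1.5 - sin(309)*4.9 + 1.9 = 4.764
y1 = sin(309)*-1.5 + cos(309)*4.9 + -0.9 = 3.3494
After transform 2:
x2 = cos(115)*4.764 - sin(115)*3.3494 + -0.7
= -5.7489


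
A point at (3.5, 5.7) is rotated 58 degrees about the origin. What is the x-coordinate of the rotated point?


x' = x*cos(theta) - y*sin(theta)
cos(58 deg) = 0.5299, sin(58 deg) = 0.848
x' = 3.5 * 0.5299 - 5.7 * 0.848
= 1.8547 - 4.8339
= -2.9792


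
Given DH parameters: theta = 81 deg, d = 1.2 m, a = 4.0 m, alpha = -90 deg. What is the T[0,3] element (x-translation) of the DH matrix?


T[0,3] = a * cos(theta)
= 4.0 * cos(81 deg)
= 4.0 * 0.1564
= 0.6257


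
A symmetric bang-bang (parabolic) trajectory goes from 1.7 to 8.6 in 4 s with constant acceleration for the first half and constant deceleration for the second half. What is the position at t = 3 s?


Symmetric rest-to-rest: each phase covers (pf-p0)/2 in time T/2. 0.5*a*(T/2)^2 = (pf-p0)/2 => a = 4*(pf-p0)/T^2
a = 4*(8.6-1.7)/4^2 = 1.725
t = 3 is in the deceleration phase (t > T/2).
p = pf - 0.5*a*(T-t)^2 = 8.6 - 0.5*1.725*1^2
= 7.7375


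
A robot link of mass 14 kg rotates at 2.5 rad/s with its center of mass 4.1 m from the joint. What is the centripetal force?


F = m * omega^2 * r
= 14 * 2.5^2 * 4.1
= 14 * 6.25 * 4.1
= 358.75 N


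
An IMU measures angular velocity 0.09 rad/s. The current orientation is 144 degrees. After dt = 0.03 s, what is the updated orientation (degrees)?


delta_theta = w * dt = 0.09 * 0.03 = 0.0027 rad
= 0.1547 deg
theta_new = 144 + 0.1547 = 144.1547 deg


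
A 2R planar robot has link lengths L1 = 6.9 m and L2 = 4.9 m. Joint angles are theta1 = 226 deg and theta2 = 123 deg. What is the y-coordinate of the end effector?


Convert angles to radians: theta1 = 3.9444, theta2 = 2.1468
y = L1*sin(theta1) + L2*sin(theta1+theta2)
y = -4.9634 + -0.935
y = -5.8984


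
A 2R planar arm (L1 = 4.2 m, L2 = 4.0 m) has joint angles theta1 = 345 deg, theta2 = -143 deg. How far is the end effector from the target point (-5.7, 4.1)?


End effector via forward kinematics:
x = L1*cos(t1) + L2*cos(t1+t2) = 0.3482
y = L1*sin(t1) + L2*sin(t1+t2) = -2.5855
Distance to target:
d = sqrt((-5.7 - 0.3482)^2 + (4.1 - -2.5855)^2)
= sqrt(36.5802 + 44.6955)
= 9.0153 m


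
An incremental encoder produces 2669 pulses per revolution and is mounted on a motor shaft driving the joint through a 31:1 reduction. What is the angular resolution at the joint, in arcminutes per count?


counts per rev = 2669
effective counts at joint = 2669 * 31 = 82739
resolution = 360*60 / 82739
= 0.2611 arcmin/count


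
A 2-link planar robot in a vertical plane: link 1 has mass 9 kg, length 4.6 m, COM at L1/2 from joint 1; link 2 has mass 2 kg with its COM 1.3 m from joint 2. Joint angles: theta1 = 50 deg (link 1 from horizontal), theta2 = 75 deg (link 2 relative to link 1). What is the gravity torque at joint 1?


Horizontal distance from joint 1 to link-1 COM:
  x_c1 = (L1/2)*cos(t1) = 2.3 * 0.6428 = 1.4784 m
Horizontal distance from joint 1 to link-2 COM:
  x_c2 = L1*cos(t1) + Lc2*cos(t1+t2)
       = 4.6*0.6428 + 1.3*-0.5736 = 2.2112 m
tau1 = m1*g*x_c1 + m2*g*x_c2
     = 9*9.81*1.4784 + 2*9.81*2.2112
     = 130.529 + 43.3832
     = 173.9122 Nm


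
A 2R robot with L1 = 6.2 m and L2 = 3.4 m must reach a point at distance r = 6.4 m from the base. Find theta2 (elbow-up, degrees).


cos(theta2) = (r^2 - L1^2 - L2^2) / (2*L1*L2)
cos(theta2) = (40.96 - 38.44 - 11.56) / 42.16
cos(theta2) = -0.214421
theta2 = 102.3816 degrees


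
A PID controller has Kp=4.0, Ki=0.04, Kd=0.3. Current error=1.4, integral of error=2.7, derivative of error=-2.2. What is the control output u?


u = Kp*e + Ki*int(e) + Kd*de/dt
= 4.0*1.4 + 0.04*2.7 + 0.3*(-2.2)
= 5.6 + 0.108 + -0.66
= 5.048


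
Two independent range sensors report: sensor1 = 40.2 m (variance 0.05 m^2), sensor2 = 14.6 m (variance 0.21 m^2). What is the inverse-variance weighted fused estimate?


w1 = (1/var1) / (1/var1 + 1/var2)
   = 20.0 / (20.0 + 4.7619) = 0.8077
w2 = 1 - w1 = 0.1923
fused = w1*s1 + w2*s2 = 32.4692 + 2.8077
= 35.2769 m


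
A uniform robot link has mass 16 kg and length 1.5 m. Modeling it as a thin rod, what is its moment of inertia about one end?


I = (1/3) * m * L^2
= (1/3) * 16 * 1.5^2
= 0.333333 * 16 * 2.25
= 12.0 kg*m^2


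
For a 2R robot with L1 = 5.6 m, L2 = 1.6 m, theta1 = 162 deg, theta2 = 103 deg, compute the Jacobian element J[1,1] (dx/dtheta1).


J[1,1] = -L1*sin(t1) - L2*sin(t1+t2)
= -5.6*sin(162) - 1.6*sin(265)
= -0.1366


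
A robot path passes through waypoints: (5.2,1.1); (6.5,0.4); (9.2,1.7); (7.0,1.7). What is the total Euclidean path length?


Segment lengths:
  seg1 = sqrt((1.3)^2 + (-0.7)^2) = 1.4765
  seg2 = sqrt((2.7)^2 + (1.3)^2) = 2.9967
  seg3 = sqrt((-2.2)^2 + (0.0)^2) = 2.2
Total = 6.6731


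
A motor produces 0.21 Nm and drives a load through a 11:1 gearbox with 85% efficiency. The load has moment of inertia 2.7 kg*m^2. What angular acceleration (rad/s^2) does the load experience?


tau_out = tau_motor * N * eta
= 0.21 * 11 * 0.85 = 1.9635 Nm
alpha = tau_out / I = 1.9635 / 2.7
= 0.7272 rad/s^2


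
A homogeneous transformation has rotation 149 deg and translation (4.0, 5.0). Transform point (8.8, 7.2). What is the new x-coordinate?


x' = cos(theta)*px - sin(theta)*py + tx
= -0.8572*8.8 - 0.515*7.2 + 4.0
= -7.2513


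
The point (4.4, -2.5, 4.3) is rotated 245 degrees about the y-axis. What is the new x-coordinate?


Rotation about y-axis: x' = x*cos(theta) + z*sin(theta)
= 4.4 * -0.4226 + 4.3 * -0.9063
= -5.7566


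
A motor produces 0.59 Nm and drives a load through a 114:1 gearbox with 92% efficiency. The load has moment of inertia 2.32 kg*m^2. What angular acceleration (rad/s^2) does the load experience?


tau_out = tau_motor * N * eta
= 0.59 * 114 * 0.92 = 61.8792 Nm
alpha = tau_out / I = 61.8792 / 2.32
= 26.6721 rad/s^2


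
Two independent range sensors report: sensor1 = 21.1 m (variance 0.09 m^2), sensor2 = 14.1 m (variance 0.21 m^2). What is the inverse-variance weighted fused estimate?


w1 = (1/var1) / (1/var1 + 1/var2)
   = 11.1111 / (11.1111 + 4.7619) = 0.7
w2 = 1 - w1 = 0.3
fused = w1*s1 + w2*s2 = 14.77 + 4.23
= 19.0 m


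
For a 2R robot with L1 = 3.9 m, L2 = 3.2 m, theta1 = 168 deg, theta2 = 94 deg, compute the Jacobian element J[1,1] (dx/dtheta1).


J[1,1] = -L1*sin(t1) - L2*sin(t1+t2)
= -3.9*sin(168) - 3.2*sin(262)
= 2.358


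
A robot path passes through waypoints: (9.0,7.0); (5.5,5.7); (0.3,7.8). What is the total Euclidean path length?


Segment lengths:
  seg1 = sqrt((-3.5)^2 + (-1.3)^2) = 3.7336
  seg2 = sqrt((-5.2)^2 + (2.1)^2) = 5.608
Total = 9.3417


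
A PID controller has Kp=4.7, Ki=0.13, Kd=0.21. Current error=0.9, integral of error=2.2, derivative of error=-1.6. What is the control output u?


u = Kp*e + Ki*int(e) + Kd*de/dt
= 4.7*0.9 + 0.13*2.2 + 0.21*(-1.6)
= 4.23 + 0.286 + -0.336
= 4.18


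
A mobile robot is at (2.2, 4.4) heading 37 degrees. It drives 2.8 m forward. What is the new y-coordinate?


y_new = y0 + d*sin(theta)
= 4.4 + 2.8*sin(37)
= 4.4 + 1.6851
= 6.0851


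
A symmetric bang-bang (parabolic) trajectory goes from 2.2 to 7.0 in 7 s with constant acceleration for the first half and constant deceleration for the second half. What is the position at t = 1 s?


Symmetric rest-to-rest: each phase covers (pf-p0)/2 in time T/2. 0.5*a*(T/2)^2 = (pf-p0)/2 => a = 4*(pf-p0)/T^2
a = 4*(7.0-2.2)/7^2 = 0.3918
t = 1 is in the acceleration phase (t <= T/2).
p = p0 + 0.5*a*t^2 = 2.2 + 0.5*0.3918*1^2
= 2.3959


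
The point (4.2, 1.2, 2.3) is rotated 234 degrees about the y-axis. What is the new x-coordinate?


Rotation about y-axis: x' = x*cos(theta) + z*sin(theta)
= 4.2 * -0.5878 + 2.3 * -0.809
= -4.3294


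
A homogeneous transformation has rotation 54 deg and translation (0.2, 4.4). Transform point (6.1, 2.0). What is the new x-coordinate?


x' = cos(theta)*px - sin(theta)*py + tx
= 0.5878*6.1 - 0.809*2.0 + 0.2
= 2.1675


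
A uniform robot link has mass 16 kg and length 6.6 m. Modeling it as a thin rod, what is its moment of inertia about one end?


I = (1/3) * m * L^2
= (1/3) * 16 * 6.6^2
= 0.333333 * 16 * 43.56
= 232.32 kg*m^2


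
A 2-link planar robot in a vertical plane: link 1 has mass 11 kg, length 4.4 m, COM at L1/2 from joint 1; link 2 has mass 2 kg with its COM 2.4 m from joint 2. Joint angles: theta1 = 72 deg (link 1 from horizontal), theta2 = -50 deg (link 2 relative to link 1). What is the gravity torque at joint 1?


Horizontal distance from joint 1 to link-1 COM:
  x_c1 = (L1/2)*cos(t1) = 2.2 * 0.309 = 0.6798 m
Horizontal distance from joint 1 to link-2 COM:
  x_c2 = L1*cos(t1) + Lc2*cos(t1+t2)
       = 4.4*0.309 + 2.4*0.9272 = 3.5849 m
tau1 = m1*g*x_c1 + m2*g*x_c2
     = 11*9.81*0.6798 + 2*9.81*3.5849
     = 73.3613 + 70.3361
     = 143.6973 Nm


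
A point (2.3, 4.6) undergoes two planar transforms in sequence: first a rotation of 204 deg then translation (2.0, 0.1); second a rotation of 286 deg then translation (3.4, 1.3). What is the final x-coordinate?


After transform 1:
x1 = cos(204)*2.3 - sin(204)*4.6 + 2.0 = 1.7698
y1 = sin(204)*2.3 + cos(204)*4.6 + 0.1 = -5.0378
After transform 2:
x2 = cos(286)*1.7698 - sin(286)*-5.0378 + 3.4
= -0.9548


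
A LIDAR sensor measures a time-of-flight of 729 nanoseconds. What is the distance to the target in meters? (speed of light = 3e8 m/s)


tof = 729 ns = 7.29e-07 s
dist = c * tof / 2
= 3e8 * 7.29e-07 / 2
= 109.35 m


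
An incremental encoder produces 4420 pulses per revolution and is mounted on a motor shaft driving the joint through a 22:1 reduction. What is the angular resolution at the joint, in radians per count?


counts per rev = 4420
effective counts at joint = 4420 * 22 = 97240
resolution = 2*pi / 97240
= 6.4615e-05 rad/count


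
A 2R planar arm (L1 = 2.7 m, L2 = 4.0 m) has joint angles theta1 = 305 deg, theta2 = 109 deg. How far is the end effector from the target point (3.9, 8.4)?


End effector via forward kinematics:
x = L1*cos(t1) + L2*cos(t1+t2) = 3.8998
y = L1*sin(t1) + L2*sin(t1+t2) = 1.0244
Distance to target:
d = sqrt((3.9 - 3.8998)^2 + (8.4 - 1.0244)^2)
= sqrt(0.0 + 54.4001)
= 7.3756 m


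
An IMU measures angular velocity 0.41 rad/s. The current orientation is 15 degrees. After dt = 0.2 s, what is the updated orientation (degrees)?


delta_theta = w * dt = 0.41 * 0.2 = 0.082 rad
= 4.6983 deg
theta_new = 15 + 4.6983 = 19.6983 deg


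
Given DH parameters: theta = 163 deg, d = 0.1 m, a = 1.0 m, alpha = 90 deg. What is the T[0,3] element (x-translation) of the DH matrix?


T[0,3] = a * cos(theta)
= 1.0 * cos(163 deg)
= 1.0 * -0.9563
= -0.9563


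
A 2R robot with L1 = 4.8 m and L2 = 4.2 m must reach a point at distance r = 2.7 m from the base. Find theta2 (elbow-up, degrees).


cos(theta2) = (r^2 - L1^2 - L2^2) / (2*L1*L2)
cos(theta2) = (7.29 - 23.04 - 17.64) / 40.32
cos(theta2) = -0.828125
theta2 = 145.9066 degrees


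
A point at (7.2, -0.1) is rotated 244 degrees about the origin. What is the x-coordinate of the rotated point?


x' = x*cos(theta) - y*sin(theta)
cos(244 deg) = -0.4384, sin(244 deg) = -0.8988
x' = 7.2 * -0.4384 - -0.1 * -0.8988
= -3.1563 - 0.0899
= -3.2462


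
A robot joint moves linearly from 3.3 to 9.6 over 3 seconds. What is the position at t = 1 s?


s = t/T = 1/3 = 0.3333
p(t) = p0 + (pf-p0)*s
= 3.3 + (9.6 - 3.3) * 0.3333
= 5.4


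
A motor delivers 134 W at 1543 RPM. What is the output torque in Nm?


omega = 1543 * 2*pi/60 = 161.5826 rad/s
tau = P / omega = 134 / 161.5826
= 0.8293 Nm


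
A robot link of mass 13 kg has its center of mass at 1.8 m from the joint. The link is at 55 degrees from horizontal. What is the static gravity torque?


tau = m*g*L*cos(angle)
= 13 * 9.81 * 1.8 * cos(55 deg)
= 13 * 9.81 * 1.8 * 0.5736
= 131.6668 Nm


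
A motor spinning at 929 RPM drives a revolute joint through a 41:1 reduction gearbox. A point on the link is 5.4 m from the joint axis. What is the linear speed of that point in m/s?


omega_motor = 929 * 2*pi/60 = 97.2847 rad/s
omega_joint = omega_motor / 41 = 2.3728 rad/s
v = omega_joint * r = 2.3728 * 5.4
= 12.8131 m/s


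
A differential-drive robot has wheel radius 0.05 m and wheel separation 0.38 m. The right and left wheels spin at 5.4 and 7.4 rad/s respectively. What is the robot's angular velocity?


vR = r*wR = 0.05*5.4 = 0.27 m/s
vL = r*wL = 0.05*7.4 = 0.37 m/s
v = (vR+vL)/2 = 0.32 m/s
omega = (vR-vL)/L = -0.2632 rad/s
angular velocity = -0.2632 rad/s


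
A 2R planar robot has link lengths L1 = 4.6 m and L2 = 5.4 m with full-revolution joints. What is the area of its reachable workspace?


r_max = L1 + L2 = 10.0 m
r_min = |L1 - L2| = 0.8 m
Area = pi*(r_max^2 - r_min^2)
= pi*(100.0 - 0.64)
= pi * 99.36
= 312.1486 m^2


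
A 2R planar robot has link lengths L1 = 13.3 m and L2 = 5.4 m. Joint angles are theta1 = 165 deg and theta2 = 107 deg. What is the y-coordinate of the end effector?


Convert angles to radians: theta1 = 2.8798, theta2 = 1.8675
y = L1*sin(theta1) + L2*sin(theta1+theta2)
y = 3.4423 + -5.3967
y = -1.9544


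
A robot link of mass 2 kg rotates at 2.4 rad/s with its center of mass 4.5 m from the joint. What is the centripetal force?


F = m * omega^2 * r
= 2 * 2.4^2 * 4.5
= 2 * 5.76 * 4.5
= 51.84 N


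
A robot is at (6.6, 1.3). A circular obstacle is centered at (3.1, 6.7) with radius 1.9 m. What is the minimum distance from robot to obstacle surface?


center_dist = sqrt((6.6-3.1)^2 + (1.3-6.7)^2)
= sqrt(12.25 + 29.16)
= 6.4351
min_dist = center_dist - radius = 6.4351 - 1.9 = 4.5351 m


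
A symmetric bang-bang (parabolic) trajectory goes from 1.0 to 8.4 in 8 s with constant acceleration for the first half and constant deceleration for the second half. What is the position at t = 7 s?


Symmetric rest-to-rest: each phase covers (pf-p0)/2 in time T/2. 0.5*a*(T/2)^2 = (pf-p0)/2 => a = 4*(pf-p0)/T^2
a = 4*(8.4-1.0)/8^2 = 0.4625
t = 7 is in the deceleration phase (t > T/2).
p = pf - 0.5*a*(T-t)^2 = 8.4 - 0.5*0.4625*1^2
= 8.1688


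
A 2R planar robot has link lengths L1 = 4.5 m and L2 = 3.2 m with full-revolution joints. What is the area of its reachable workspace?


r_max = L1 + L2 = 7.7 m
r_min = |L1 - L2| = 1.3 m
Area = pi*(r_max^2 - r_min^2)
= pi*(59.29 - 1.69)
= pi * 57.6
= 180.9557 m^2


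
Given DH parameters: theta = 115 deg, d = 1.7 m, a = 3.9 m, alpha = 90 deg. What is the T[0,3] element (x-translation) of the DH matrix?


T[0,3] = a * cos(theta)
= 3.9 * cos(115 deg)
= 3.9 * -0.4226
= -1.6482


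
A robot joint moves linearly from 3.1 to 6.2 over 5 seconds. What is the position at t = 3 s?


s = t/T = 3/5 = 0.6
p(t) = p0 + (pf-p0)*s
= 3.1 + (6.2 - 3.1) * 0.6
= 4.96


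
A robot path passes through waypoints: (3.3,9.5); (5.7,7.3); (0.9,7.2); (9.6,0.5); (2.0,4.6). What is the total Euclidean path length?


Segment lengths:
  seg1 = sqrt((2.4)^2 + (-2.2)^2) = 3.2558
  seg2 = sqrt((-4.8)^2 + (-0.1)^2) = 4.801
  seg3 = sqrt((8.7)^2 + (-6.7)^2) = 10.9809
  seg4 = sqrt((-7.6)^2 + (4.1)^2) = 8.6354
Total = 27.6731


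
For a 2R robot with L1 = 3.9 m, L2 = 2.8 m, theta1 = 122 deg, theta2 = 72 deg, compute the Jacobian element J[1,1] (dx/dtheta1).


J[1,1] = -L1*sin(t1) - L2*sin(t1+t2)
= -3.9*sin(122) - 2.8*sin(194)
= -2.63


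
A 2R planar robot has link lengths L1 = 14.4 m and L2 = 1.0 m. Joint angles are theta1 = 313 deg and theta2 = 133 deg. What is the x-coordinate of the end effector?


Convert angles to radians: theta1 = 5.4629, theta2 = 2.3213
x = L1*cos(theta1) + L2*cos(theta1+theta2)
x = 9.8208 + 0.0698
x = 9.8905


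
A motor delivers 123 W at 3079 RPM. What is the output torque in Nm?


omega = 3079 * 2*pi/60 = 322.4321 rad/s
tau = P / omega = 123 / 322.4321
= 0.3815 Nm


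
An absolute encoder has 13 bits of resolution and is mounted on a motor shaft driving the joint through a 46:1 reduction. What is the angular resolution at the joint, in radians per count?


counts = 2^13 = 8192
effective counts at joint = 8192 * 46 = 376832
resolution = 2*pi / 376832
= 1.6674e-05 rad/count


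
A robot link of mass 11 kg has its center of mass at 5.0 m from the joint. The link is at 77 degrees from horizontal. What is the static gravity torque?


tau = m*g*L*cos(angle)
= 11 * 9.81 * 5.0 * cos(77 deg)
= 11 * 9.81 * 5.0 * 0.225
= 121.3723 Nm


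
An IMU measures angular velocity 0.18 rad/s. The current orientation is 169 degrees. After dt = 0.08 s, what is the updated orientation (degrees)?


delta_theta = w * dt = 0.18 * 0.08 = 0.0144 rad
= 0.8251 deg
theta_new = 169 + 0.8251 = 169.8251 deg


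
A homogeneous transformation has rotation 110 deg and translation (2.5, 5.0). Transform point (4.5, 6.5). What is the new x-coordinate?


x' = cos(theta)*px - sin(theta)*py + tx
= -0.342*4.5 - 0.9397*6.5 + 2.5
= -5.1471


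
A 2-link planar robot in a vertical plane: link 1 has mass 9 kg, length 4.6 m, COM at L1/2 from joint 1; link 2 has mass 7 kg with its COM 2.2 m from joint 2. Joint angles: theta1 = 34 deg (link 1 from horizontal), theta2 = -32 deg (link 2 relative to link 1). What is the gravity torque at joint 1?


Horizontal distance from joint 1 to link-1 COM:
  x_c1 = (L1/2)*cos(t1) = 2.3 * 0.829 = 1.9068 m
Horizontal distance from joint 1 to link-2 COM:
  x_c2 = L1*cos(t1) + Lc2*cos(t1+t2)
       = 4.6*0.829 + 2.2*0.9994 = 6.0122 m
tau1 = m1*g*x_c1 + m2*g*x_c2
     = 9*9.81*1.9068 + 7*9.81*6.0122
     = 168.3502 + 412.86
     = 581.2102 Nm


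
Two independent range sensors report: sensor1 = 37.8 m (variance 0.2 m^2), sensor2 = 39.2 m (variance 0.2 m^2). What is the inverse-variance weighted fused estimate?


w1 = (1/var1) / (1/var1 + 1/var2)
   = 5.0 / (5.0 + 5.0) = 0.5
w2 = 1 - w1 = 0.5
fused = w1*s1 + w2*s2 = 18.9 + 19.6
= 38.5 m


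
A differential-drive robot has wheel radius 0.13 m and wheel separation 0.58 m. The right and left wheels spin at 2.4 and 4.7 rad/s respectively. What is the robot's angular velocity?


vR = r*wR = 0.13*2.4 = 0.312 m/s
vL = r*wL = 0.13*4.7 = 0.611 m/s
v = (vR+vL)/2 = 0.4615 m/s
omega = (vR-vL)/L = -0.5155 rad/s
angular velocity = -0.5155 rad/s


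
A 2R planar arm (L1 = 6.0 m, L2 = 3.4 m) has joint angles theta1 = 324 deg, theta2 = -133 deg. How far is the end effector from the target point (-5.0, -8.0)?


End effector via forward kinematics:
x = L1*cos(t1) + L2*cos(t1+t2) = 1.5166
y = L1*sin(t1) + L2*sin(t1+t2) = -4.1755
Distance to target:
d = sqrt((-5.0 - 1.5166)^2 + (-8.0 - -4.1755)^2)
= sqrt(42.4657 + 14.6271)
= 7.556 m


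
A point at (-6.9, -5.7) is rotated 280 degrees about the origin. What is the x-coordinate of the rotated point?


x' = x*cos(theta) - y*sin(theta)
cos(280 deg) = 0.1736, sin(280 deg) = -0.9848
x' = -6.9 * 0.1736 - -5.7 * -0.9848
= -1.1982 - 5.6134
= -6.8116


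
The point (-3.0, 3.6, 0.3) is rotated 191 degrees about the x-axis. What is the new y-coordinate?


Rotation about x-axis: y' = y*cos(theta) - z*sin(theta)
= 3.6 * -0.9816 - 0.3 * -0.1908
= -3.4766


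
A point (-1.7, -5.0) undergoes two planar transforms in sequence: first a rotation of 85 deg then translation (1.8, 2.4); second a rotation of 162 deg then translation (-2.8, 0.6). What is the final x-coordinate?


After transform 1:
x1 = cos(85)*-1.7 - sin(85)*-5.0 + 1.8 = 6.6328
y1 = sin(85)*-1.7 + cos(85)*-5.0 + 2.4 = 0.2707
After transform 2:
x2 = cos(162)*6.6328 - sin(162)*0.2707 + -2.8
= -9.1918


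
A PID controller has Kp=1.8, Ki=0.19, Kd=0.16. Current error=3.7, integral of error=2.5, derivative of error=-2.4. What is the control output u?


u = Kp*e + Ki*int(e) + Kd*de/dt
= 1.8*3.7 + 0.19*2.5 + 0.16*(-2.4)
= 6.66 + 0.475 + -0.384
= 6.751


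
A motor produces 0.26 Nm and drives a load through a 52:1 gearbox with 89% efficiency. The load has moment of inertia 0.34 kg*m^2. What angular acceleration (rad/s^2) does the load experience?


tau_out = tau_motor * N * eta
= 0.26 * 52 * 0.89 = 12.0328 Nm
alpha = tau_out / I = 12.0328 / 0.34
= 35.3906 rad/s^2


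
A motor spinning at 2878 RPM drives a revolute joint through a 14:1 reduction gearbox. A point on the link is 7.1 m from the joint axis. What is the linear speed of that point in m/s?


omega_motor = 2878 * 2*pi/60 = 301.3835 rad/s
omega_joint = omega_motor / 14 = 21.5274 rad/s
v = omega_joint * r = 21.5274 * 7.1
= 152.8445 m/s


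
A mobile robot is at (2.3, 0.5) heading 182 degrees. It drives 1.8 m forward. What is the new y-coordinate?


y_new = y0 + d*sin(theta)
= 0.5 + 1.8*sin(182)
= 0.5 + -0.0628
= 0.4372


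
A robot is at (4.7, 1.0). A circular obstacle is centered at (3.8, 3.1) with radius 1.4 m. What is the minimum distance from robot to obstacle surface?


center_dist = sqrt((4.7-3.8)^2 + (1.0-3.1)^2)
= sqrt(0.81 + 4.41)
= 2.2847
min_dist = center_dist - radius = 2.2847 - 1.4 = 0.8847 m


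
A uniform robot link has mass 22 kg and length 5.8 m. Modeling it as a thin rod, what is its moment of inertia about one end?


I = (1/3) * m * L^2
= (1/3) * 22 * 5.8^2
= 0.333333 * 22 * 33.64
= 246.6933 kg*m^2


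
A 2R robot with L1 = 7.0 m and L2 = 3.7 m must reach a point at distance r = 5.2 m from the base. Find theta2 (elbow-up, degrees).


cos(theta2) = (r^2 - L1^2 - L2^2) / (2*L1*L2)
cos(theta2) = (27.04 - 49.0 - 13.69) / 51.8
cos(theta2) = -0.688224
theta2 = 133.4897 degrees


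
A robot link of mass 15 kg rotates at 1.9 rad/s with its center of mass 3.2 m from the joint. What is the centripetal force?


F = m * omega^2 * r
= 15 * 1.9^2 * 3.2
= 15 * 3.61 * 3.2
= 173.28 N


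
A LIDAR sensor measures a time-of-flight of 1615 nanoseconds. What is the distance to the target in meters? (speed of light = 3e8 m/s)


tof = 1615 ns = 1.615e-06 s
dist = c * tof / 2
= 3e8 * 1.615e-06 / 2
= 242.25 m


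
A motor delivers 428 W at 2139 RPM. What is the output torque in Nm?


omega = 2139 * 2*pi/60 = 223.9956 rad/s
tau = P / omega = 428 / 223.9956
= 1.9108 Nm


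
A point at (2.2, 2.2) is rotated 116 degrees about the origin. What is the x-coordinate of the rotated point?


x' = x*cos(theta) - y*sin(theta)
cos(116 deg) = -0.4384, sin(116 deg) = 0.8988
x' = 2.2 * -0.4384 - 2.2 * 0.8988
= -0.9644 - 1.9773
= -2.9418


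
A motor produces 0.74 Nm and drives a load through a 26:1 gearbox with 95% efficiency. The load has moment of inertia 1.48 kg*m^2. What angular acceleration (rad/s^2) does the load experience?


tau_out = tau_motor * N * eta
= 0.74 * 26 * 0.95 = 18.278 Nm
alpha = tau_out / I = 18.278 / 1.48
= 12.35 rad/s^2


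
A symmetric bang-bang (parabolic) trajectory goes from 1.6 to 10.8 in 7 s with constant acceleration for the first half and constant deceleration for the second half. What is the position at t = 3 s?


Symmetric rest-to-rest: each phase covers (pf-p0)/2 in time T/2. 0.5*a*(T/2)^2 = (pf-p0)/2 => a = 4*(pf-p0)/T^2
a = 4*(10.8-1.6)/7^2 = 0.751
t = 3 is in the acceleration phase (t <= T/2).
p = p0 + 0.5*a*t^2 = 1.6 + 0.5*0.751*3^2
= 4.9796


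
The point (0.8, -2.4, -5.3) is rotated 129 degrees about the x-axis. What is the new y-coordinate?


Rotation about x-axis: y' = y*cos(theta) - z*sin(theta)
= -2.4 * -0.6293 - -5.3 * 0.7771
= 5.6292


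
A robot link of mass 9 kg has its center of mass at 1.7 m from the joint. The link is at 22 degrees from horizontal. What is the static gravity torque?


tau = m*g*L*cos(angle)
= 9 * 9.81 * 1.7 * cos(22 deg)
= 9 * 9.81 * 1.7 * 0.9272
= 139.1638 Nm


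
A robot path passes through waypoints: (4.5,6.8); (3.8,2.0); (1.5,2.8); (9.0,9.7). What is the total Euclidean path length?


Segment lengths:
  seg1 = sqrt((-0.7)^2 + (-4.8)^2) = 4.8508
  seg2 = sqrt((-2.3)^2 + (0.8)^2) = 2.4352
  seg3 = sqrt((7.5)^2 + (6.9)^2) = 10.1912
Total = 17.4771


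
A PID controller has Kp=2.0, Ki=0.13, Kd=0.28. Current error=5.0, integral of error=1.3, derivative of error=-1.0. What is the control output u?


u = Kp*e + Ki*int(e) + Kd*de/dt
= 2.0*5.0 + 0.13*1.3 + 0.28*(-1.0)
= 10.0 + 0.169 + -0.28
= 9.889


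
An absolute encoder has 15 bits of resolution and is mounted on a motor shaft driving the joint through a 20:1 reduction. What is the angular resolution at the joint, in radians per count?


counts = 2^15 = 32768
effective counts at joint = 32768 * 20 = 655360
resolution = 2*pi / 655360
= 9.5874e-06 rad/count


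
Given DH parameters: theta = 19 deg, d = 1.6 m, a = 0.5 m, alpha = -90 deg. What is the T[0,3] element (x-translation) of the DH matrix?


T[0,3] = a * cos(theta)
= 0.5 * cos(19 deg)
= 0.5 * 0.9455
= 0.4728


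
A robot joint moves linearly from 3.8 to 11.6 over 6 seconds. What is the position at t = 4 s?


s = t/T = 4/6 = 0.6667
p(t) = p0 + (pf-p0)*s
= 3.8 + (11.6 - 3.8) * 0.6667
= 9.0


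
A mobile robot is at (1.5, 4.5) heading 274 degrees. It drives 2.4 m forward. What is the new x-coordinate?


x_new = x0 + d*cos(theta)
= 1.5 + 2.4*cos(274)
= 1.5 + 0.1674
= 1.6674


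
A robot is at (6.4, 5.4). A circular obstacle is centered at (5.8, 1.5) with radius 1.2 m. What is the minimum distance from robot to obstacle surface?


center_dist = sqrt((6.4-5.8)^2 + (5.4-1.5)^2)
= sqrt(0.36 + 15.21)
= 3.9459
min_dist = center_dist - radius = 3.9459 - 1.2 = 2.7459 m


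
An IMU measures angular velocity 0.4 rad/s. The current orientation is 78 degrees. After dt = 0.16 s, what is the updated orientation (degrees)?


delta_theta = w * dt = 0.4 * 0.16 = 0.064 rad
= 3.6669 deg
theta_new = 78 + 3.6669 = 81.6669 deg


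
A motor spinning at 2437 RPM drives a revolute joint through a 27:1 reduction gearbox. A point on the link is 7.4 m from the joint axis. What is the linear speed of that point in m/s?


omega_motor = 2437 * 2*pi/60 = 255.202 rad/s
omega_joint = omega_motor / 27 = 9.4519 rad/s
v = omega_joint * r = 9.4519 * 7.4
= 69.9443 m/s


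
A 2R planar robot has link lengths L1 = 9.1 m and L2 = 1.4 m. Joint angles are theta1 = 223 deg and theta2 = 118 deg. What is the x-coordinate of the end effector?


Convert angles to radians: theta1 = 3.8921, theta2 = 2.0595
x = L1*cos(theta1) + L2*cos(theta1+theta2)
x = -6.6553 + 1.3237
x = -5.3316


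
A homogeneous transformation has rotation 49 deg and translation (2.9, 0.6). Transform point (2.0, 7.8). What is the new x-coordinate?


x' = cos(theta)*px - sin(theta)*py + tx
= 0.6561*2.0 - 0.7547*7.8 + 2.9
= -1.6746


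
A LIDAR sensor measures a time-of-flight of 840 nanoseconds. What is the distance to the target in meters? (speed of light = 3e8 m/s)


tof = 840 ns = 8.4e-07 s
dist = c * tof / 2
= 3e8 * 8.4e-07 / 2
= 126.0 m


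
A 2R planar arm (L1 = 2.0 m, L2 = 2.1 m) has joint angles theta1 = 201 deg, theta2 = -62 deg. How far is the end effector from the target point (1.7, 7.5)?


End effector via forward kinematics:
x = L1*cos(t1) + L2*cos(t1+t2) = -3.4521
y = L1*sin(t1) + L2*sin(t1+t2) = 0.661
Distance to target:
d = sqrt((1.7 - -3.4521)^2 + (7.5 - 0.661)^2)
= sqrt(26.5436 + 46.7721)
= 8.5625 m


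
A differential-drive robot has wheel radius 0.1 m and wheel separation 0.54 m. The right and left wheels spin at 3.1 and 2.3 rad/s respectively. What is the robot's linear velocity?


vR = r*wR = 0.1*3.1 = 0.31 m/s
vL = r*wL = 0.1*2.3 = 0.23 m/s
v = (vR+vL)/2 = 0.27 m/s
omega = (vR-vL)/L = 0.1481 rad/s
linear velocity = 0.27 m/s


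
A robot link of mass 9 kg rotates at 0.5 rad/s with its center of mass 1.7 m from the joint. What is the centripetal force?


F = m * omega^2 * r
= 9 * 0.5^2 * 1.7
= 9 * 0.25 * 1.7
= 3.825 N


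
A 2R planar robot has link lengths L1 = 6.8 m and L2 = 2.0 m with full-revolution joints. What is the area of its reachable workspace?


r_max = L1 + L2 = 8.8 m
r_min = |L1 - L2| = 4.8 m
Area = pi*(r_max^2 - r_min^2)
= pi*(77.44 - 23.04)
= pi * 54.4
= 170.9026 m^2


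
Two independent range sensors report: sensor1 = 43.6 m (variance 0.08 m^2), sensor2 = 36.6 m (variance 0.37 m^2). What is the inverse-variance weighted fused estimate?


w1 = (1/var1) / (1/var1 + 1/var2)
   = 12.5 / (12.5 + 2.7027) = 0.8222
w2 = 1 - w1 = 0.1778
fused = w1*s1 + w2*s2 = 35.8489 + 6.5067
= 42.3556 m


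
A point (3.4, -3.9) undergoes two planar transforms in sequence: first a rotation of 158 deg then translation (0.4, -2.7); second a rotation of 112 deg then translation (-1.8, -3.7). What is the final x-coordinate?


After transform 1:
x1 = cos(158)*3.4 - sin(158)*-3.9 + 0.4 = -1.2915
y1 = sin(158)*3.4 + cos(158)*-3.9 + -2.7 = 2.1897
After transform 2:
x2 = cos(112)*-1.2915 - sin(112)*2.1897 + -1.8
= -3.3464


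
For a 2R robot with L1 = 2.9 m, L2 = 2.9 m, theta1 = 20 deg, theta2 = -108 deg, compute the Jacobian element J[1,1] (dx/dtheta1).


J[1,1] = -L1*sin(t1) - L2*sin(t1+t2)
= -2.9*sin(20) - 2.9*sin(-88)
= 1.9064


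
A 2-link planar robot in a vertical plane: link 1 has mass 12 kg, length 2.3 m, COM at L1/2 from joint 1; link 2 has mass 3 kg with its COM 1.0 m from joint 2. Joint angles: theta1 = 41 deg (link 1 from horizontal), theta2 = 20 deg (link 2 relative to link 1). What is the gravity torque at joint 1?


Horizontal distance from joint 1 to link-1 COM:
  x_c1 = (L1/2)*cos(t1) = 1.15 * 0.7547 = 0.8679 m
Horizontal distance from joint 1 to link-2 COM:
  x_c2 = L1*cos(t1) + Lc2*cos(t1+t2)
       = 2.3*0.7547 + 1.0*0.4848 = 2.2206 m
tau1 = m1*g*x_c1 + m2*g*x_c2
     = 12*9.81*0.8679 + 3*9.81*2.2206
     = 102.1711 + 65.3535
     = 167.5246 Nm


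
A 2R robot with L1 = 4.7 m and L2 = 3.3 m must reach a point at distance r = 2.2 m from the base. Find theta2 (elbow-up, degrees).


cos(theta2) = (r^2 - L1^2 - L2^2) / (2*L1*L2)
cos(theta2) = (4.84 - 22.09 - 10.89) / 31.02
cos(theta2) = -0.907157
theta2 = 155.1153 degrees


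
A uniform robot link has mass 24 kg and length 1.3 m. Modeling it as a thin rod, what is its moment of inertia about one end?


I = (1/3) * m * L^2
= (1/3) * 24 * 1.3^2
= 0.333333 * 24 * 1.69
= 13.52 kg*m^2


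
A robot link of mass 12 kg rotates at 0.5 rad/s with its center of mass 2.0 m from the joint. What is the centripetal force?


F = m * omega^2 * r
= 12 * 0.5^2 * 2.0
= 12 * 0.25 * 2.0
= 6.0 N


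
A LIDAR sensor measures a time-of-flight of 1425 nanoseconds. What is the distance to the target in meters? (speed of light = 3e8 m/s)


tof = 1425 ns = 1.425e-06 s
dist = c * tof / 2
= 3e8 * 1.425e-06 / 2
= 213.75 m


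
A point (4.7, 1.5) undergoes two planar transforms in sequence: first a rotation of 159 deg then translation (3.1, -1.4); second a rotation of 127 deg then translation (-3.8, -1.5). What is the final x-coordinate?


After transform 1:
x1 = cos(159)*4.7 - sin(159)*1.5 + 3.1 = -1.8254
y1 = sin(159)*4.7 + cos(159)*1.5 + -1.4 = -1.116
After transform 2:
x2 = cos(127)*-1.8254 - sin(127)*-1.116 + -3.8
= -1.8101


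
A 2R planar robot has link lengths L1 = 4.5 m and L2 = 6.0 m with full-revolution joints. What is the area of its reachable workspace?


r_max = L1 + L2 = 10.5 m
r_min = |L1 - L2| = 1.5 m
Area = pi*(r_max^2 - r_min^2)
= pi*(110.25 - 2.25)
= pi * 108.0
= 339.292 m^2


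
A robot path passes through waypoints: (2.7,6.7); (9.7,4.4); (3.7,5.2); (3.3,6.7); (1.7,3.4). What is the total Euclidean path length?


Segment lengths:
  seg1 = sqrt((7.0)^2 + (-2.3)^2) = 7.3682
  seg2 = sqrt((-6.0)^2 + (0.8)^2) = 6.0531
  seg3 = sqrt((-0.4)^2 + (1.5)^2) = 1.5524
  seg4 = sqrt((-1.6)^2 + (-3.3)^2) = 3.6674
Total = 18.6411


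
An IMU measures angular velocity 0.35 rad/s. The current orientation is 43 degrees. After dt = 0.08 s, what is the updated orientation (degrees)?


delta_theta = w * dt = 0.35 * 0.08 = 0.028 rad
= 1.6043 deg
theta_new = 43 + 1.6043 = 44.6043 deg


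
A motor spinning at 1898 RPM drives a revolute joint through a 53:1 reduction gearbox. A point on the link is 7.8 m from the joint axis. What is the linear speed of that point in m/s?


omega_motor = 1898 * 2*pi/60 = 198.7581 rad/s
omega_joint = omega_motor / 53 = 3.7502 rad/s
v = omega_joint * r = 3.7502 * 7.8
= 29.2512 m/s


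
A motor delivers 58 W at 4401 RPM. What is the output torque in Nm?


omega = 4401 * 2*pi/60 = 460.8716 rad/s
tau = P / omega = 58 / 460.8716
= 0.1258 Nm


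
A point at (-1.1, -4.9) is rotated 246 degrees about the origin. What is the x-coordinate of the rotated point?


x' = x*cos(theta) - y*sin(theta)
cos(246 deg) = -0.4067, sin(246 deg) = -0.9135
x' = -1.1 * -0.4067 - -4.9 * -0.9135
= 0.4474 - 4.4764
= -4.029


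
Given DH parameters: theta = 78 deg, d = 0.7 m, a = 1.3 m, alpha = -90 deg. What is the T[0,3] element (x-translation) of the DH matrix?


T[0,3] = a * cos(theta)
= 1.3 * cos(78 deg)
= 1.3 * 0.2079
= 0.2703


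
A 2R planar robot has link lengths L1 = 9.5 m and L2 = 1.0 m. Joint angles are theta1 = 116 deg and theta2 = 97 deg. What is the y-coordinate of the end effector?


Convert angles to radians: theta1 = 2.0246, theta2 = 1.693
y = L1*sin(theta1) + L2*sin(theta1+theta2)
y = 8.5385 + -0.5446
y = 7.9939


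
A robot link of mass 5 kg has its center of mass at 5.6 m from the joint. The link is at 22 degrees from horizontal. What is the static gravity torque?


tau = m*g*L*cos(angle)
= 5 * 9.81 * 5.6 * cos(22 deg)
= 5 * 9.81 * 5.6 * 0.9272
= 254.6789 Nm


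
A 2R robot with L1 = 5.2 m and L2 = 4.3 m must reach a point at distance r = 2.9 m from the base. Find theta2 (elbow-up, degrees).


cos(theta2) = (r^2 - L1^2 - L2^2) / (2*L1*L2)
cos(theta2) = (8.41 - 27.04 - 18.49) / 44.72
cos(theta2) = -0.830054
theta2 = 146.1043 degrees


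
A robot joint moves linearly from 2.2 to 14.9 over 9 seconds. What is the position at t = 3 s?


s = t/T = 3/9 = 0.3333
p(t) = p0 + (pf-p0)*s
= 2.2 + (14.9 - 2.2) * 0.3333
= 6.4333


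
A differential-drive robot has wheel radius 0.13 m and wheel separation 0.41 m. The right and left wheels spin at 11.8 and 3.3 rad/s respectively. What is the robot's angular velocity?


vR = r*wR = 0.13*11.8 = 1.534 m/s
vL = r*wL = 0.13*3.3 = 0.429 m/s
v = (vR+vL)/2 = 0.9815 m/s
omega = (vR-vL)/L = 2.6951 rad/s
angular velocity = 2.6951 rad/s


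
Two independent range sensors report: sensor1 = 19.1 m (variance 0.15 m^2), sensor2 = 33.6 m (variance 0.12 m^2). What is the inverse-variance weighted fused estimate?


w1 = (1/var1) / (1/var1 + 1/var2)
   = 6.6667 / (6.6667 + 8.3333) = 0.4444
w2 = 1 - w1 = 0.5556
fused = w1*s1 + w2*s2 = 8.4889 + 18.6667
= 27.1556 m


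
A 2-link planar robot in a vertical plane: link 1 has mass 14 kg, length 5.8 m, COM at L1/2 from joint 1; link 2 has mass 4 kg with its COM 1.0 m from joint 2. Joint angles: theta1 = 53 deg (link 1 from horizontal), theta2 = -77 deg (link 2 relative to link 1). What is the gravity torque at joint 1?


Horizontal distance from joint 1 to link-1 COM:
  x_c1 = (L1/2)*cos(t1) = 2.9 * 0.6018 = 1.7453 m
Horizontal distance from joint 1 to link-2 COM:
  x_c2 = L1*cos(t1) + Lc2*cos(t1+t2)
       = 5.8*0.6018 + 1.0*0.9135 = 4.4041 m
tau1 = m1*g*x_c1 + m2*g*x_c2
     = 14*9.81*1.7453 + 4*9.81*4.4041
     = 239.6945 + 172.8158
     = 412.5103 Nm


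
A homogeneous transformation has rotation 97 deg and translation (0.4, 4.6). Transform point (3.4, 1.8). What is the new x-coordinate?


x' = cos(theta)*px - sin(theta)*py + tx
= -0.1219*3.4 - 0.9925*1.8 + 0.4
= -1.8009


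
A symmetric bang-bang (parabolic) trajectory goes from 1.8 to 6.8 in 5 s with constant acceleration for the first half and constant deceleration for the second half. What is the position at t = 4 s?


Symmetric rest-to-rest: each phase covers (pf-p0)/2 in time T/2. 0.5*a*(T/2)^2 = (pf-p0)/2 => a = 4*(pf-p0)/T^2
a = 4*(6.8-1.8)/5^2 = 0.8
t = 4 is in the deceleration phase (t > T/2).
p = pf - 0.5*a*(T-t)^2 = 6.8 - 0.5*0.8*1^2
= 6.4


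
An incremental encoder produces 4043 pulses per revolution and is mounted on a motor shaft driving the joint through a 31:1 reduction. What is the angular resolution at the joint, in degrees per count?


counts per rev = 4043
effective counts at joint = 4043 * 31 = 125333
resolution = 360 / 125333
= 0.0029 deg/count


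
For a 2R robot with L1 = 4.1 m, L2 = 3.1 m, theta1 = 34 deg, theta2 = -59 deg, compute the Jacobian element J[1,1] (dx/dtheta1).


J[1,1] = -L1*sin(t1) - L2*sin(t1+t2)
= -4.1*sin(34) - 3.1*sin(-25)
= -0.9826


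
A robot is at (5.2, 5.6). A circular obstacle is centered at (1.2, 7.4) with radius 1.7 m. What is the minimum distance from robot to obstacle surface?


center_dist = sqrt((5.2-1.2)^2 + (5.6-7.4)^2)
= sqrt(16.0 + 3.24)
= 4.3863
min_dist = center_dist - radius = 4.3863 - 1.7 = 2.6863 m


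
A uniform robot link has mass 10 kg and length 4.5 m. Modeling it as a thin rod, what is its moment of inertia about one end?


I = (1/3) * m * L^2
= (1/3) * 10 * 4.5^2
= 0.333333 * 10 * 20.25
= 67.5 kg*m^2


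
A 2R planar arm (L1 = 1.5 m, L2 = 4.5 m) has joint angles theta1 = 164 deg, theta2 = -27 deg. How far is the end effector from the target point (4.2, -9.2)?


End effector via forward kinematics:
x = L1*cos(t1) + L2*cos(t1+t2) = -4.733
y = L1*sin(t1) + L2*sin(t1+t2) = 3.4824
Distance to target:
d = sqrt((4.2 - -4.733)^2 + (-9.2 - 3.4824)^2)
= sqrt(79.7982 + 160.8445)
= 15.5127 m


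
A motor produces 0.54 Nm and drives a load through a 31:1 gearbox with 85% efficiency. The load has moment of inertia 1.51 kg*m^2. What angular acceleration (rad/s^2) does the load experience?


tau_out = tau_motor * N * eta
= 0.54 * 31 * 0.85 = 14.229 Nm
alpha = tau_out / I = 14.229 / 1.51
= 9.4232 rad/s^2
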